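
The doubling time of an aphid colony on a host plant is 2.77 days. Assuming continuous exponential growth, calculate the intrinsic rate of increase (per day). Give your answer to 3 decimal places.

r = ln(2)/t_d = 0.6931/2.77 = 0.25023.

0.250 per day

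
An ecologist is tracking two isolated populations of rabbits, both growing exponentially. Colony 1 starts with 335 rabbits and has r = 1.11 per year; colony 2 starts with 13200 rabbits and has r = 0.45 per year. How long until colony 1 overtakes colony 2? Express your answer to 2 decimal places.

Set 335·e^(1.11t) = 13200·e^(0.45t).
e^((1.11 − 0.45)t) = 13200/335 → e^(0.66·t) = 39.403.
0.66·t = ln(39.403) = 3.6738, so t = 3.6738/0.66 = 5.5664.

5.57 years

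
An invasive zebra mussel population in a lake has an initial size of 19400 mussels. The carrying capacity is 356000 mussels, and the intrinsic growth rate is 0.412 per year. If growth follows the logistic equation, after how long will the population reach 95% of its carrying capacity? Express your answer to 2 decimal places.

14.07 years

A = (K − N₀)/N₀ = (356000 − 19400)/19400 = 17.351.
Solve 356000/(1 + 17.351·e^(−0.412t)) = 338200: 1 + 17.351·e^(−0.412t) = 1.0526, so e^(−0.412t) = 0.00303343.
−0.412·t = ln(0.00303343) = -5.7981, so t = 5.7981/0.412 = 14.073.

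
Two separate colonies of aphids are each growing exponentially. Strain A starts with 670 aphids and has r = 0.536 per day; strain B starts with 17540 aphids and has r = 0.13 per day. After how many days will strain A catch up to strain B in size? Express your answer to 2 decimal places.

Set 670·e^(0.536t) = 17540·e^(0.13t).
e^((0.536 − 0.13)t) = 17540/670 → e^(0.406·t) = 26.179.
0.406·t = ln(26.179) = 3.265, so t = 3.265/0.406 = 8.0418.

8.04 days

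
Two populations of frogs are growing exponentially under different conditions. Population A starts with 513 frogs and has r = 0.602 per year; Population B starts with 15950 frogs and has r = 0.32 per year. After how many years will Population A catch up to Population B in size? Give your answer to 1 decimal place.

Set 513·e^(0.602t) = 15950·e^(0.32t).
e^((0.602 − 0.32)t) = 15950/513 → e^(0.282·t) = 31.092.
0.282·t = ln(31.092) = 3.4369, so t = 3.4369/0.282 = 12.188.

12.2 years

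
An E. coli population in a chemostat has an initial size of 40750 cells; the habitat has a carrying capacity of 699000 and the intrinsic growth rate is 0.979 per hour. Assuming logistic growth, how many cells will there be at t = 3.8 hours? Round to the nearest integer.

502378 cells

A = (K − N₀)/N₀ = (699000 − 40750)/40750 = 16.153.
N(t) = K/(1 + A·e^(−rt)) = 699000/(1 + 16.153×e^(−0.979×3.8)).
e^(−3.72) = 0.024229; denominator = 1 + 16.153×0.024229 = 1.3914.
N = 699000/1.3914 = 502378.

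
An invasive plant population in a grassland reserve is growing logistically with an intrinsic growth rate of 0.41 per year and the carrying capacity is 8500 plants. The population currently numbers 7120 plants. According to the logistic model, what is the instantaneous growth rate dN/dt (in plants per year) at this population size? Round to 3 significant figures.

dN/dt = rN(1 − N/K) = 0.41 × 7120 × (1 − 7120/8500).
1 − 7120/8500 = 0.16235; dN/dt = 0.41 × 7120 × 0.16235 = 473.94.

474 plants per year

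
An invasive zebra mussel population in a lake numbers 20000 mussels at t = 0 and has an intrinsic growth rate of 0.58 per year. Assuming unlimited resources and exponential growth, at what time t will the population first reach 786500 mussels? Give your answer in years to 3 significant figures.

6.33 years

Set N₀·e^(rt) = 786500: e^(0.58·t) = 786500/20000 = 39.325.
0.58·t = ln(39.325) = 3.6719, so t = 3.6719/0.58 = 6.3308.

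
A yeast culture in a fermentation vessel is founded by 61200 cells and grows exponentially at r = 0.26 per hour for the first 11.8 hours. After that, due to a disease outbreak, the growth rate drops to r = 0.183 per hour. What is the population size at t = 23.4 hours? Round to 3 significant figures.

Phase 1: N(11.8) = 61200·e^(0.26×11.8) = 61200·e^3.068 = 1.31573×10^6.
Phase 2 runs for 23.4 − 11.8 = 11.6 hours at r = 0.183.
N(23.4) = 1.31573×10^6·e^(0.183×11.6) = 1.31573×10^6·e^2.123 = 1.099227×10^7.

11000000 cells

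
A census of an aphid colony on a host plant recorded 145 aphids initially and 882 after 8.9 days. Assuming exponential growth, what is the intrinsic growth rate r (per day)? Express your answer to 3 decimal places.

From N(t) = N₀·e^(rt): e^(r·8.9) = 882/145 = 6.0828.
r·8.9 = ln(6.0828) = 1.8055, so r = 1.8055/8.9 = 0.20286.

0.203 per day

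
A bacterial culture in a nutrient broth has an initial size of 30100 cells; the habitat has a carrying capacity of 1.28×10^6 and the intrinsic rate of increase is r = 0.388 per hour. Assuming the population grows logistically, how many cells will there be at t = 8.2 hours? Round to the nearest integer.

A = (K − N₀)/N₀ = (1.28×10^6 − 30100)/30100 = 41.525.
N(t) = K/(1 + A·e^(−rt)) = 1.28×10^6/(1 + 41.525×e^(−0.388×8.2)).
e^(−3.182) = 0.041519; denominator = 1 + 41.525×0.041519 = 2.7241.
N = 1.28×10^6/2.7241 = 469883.

469883 cells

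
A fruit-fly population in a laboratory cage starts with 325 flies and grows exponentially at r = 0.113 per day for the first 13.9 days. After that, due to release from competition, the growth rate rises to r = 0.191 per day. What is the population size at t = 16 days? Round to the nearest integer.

Phase 1: N(13.9) = 325·e^(0.113×13.9) = 325·e^1.571 = 1563.25.
Phase 2 runs for 16 − 13.9 = 2.1 days at r = 0.191.
N(16) = 1563.25·e^(0.191×2.1) = 1563.25·e^0.4011 = 2334.67.

2335 flies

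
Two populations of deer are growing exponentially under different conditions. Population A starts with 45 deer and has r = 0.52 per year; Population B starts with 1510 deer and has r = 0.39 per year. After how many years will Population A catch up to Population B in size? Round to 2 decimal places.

Set 45·e^(0.52t) = 1510·e^(0.39t).
e^((0.52 − 0.39)t) = 1510/45 → e^(0.13·t) = 33.556.
0.13·t = ln(33.556) = 3.5132, so t = 3.5132/0.13 = 27.025.

27.02 years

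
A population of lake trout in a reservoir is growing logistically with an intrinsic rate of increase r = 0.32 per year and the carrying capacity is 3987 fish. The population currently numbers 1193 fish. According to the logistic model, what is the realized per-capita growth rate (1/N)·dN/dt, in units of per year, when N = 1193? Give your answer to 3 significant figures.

0.224 per year

(1/N)·dN/dt = r(1 − N/K) = 0.32 × (1 − 1193/3987).
= 0.32 × 0.70078 = 0.22425.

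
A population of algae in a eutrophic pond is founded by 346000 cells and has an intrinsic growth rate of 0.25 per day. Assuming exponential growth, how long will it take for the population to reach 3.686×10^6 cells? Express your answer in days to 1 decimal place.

Set N₀·e^(rt) = 3.686×10^6: e^(0.25·t) = 3.686×10^6/346000 = 10.653.
0.25·t = ln(10.653) = 2.3659, so t = 2.3659/0.25 = 9.4634.

9.5 days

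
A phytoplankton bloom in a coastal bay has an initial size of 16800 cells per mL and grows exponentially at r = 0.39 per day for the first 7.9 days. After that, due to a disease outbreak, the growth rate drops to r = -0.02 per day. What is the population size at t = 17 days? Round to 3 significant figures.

305000 cells per mL

Phase 1: N(7.9) = 16800·e^(0.39×7.9) = 16800·e^3.081 = 365907.
Phase 2 runs for 17 − 7.9 = 9.1 days at r = -0.02.
N(17) = 365907·e^(-0.02×9.1) = 365907·e^-0.182 = 305020.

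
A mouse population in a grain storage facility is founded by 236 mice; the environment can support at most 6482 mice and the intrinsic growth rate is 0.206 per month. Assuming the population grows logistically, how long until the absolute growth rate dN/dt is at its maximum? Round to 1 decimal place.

Logistic growth is fastest at N = K/2 = 3241.
A = (K − N₀)/N₀ = 26.466. Set K/(1 + A·e^(−rt)) = K/2 → A·e^(−rt) = 1.
e^(−0.206t) = 1/26.466 = 0.0377842, so t = ln(26.466)/0.206 = 3.2759/0.206 = 15.902.

15.9 months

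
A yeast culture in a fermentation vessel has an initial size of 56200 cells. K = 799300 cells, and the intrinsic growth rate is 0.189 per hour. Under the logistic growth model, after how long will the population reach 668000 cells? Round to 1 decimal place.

A = (K − N₀)/N₀ = (799300 − 56200)/56200 = 13.222.
Solve 799300/(1 + 13.222·e^(−0.189t)) = 668000: 1 + 13.222·e^(−0.189t) = 1.1966, so e^(−0.189t) = 0.0148654.
−0.189·t = ln(0.0148654) = -4.2087, so t = 4.2087/0.189 = 22.268.

22.3 hours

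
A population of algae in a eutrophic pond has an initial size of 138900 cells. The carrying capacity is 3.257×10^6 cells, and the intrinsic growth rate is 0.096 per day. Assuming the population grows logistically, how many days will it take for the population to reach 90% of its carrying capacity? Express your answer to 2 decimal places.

A = (K − N₀)/N₀ = (3.257×10^6 − 138900)/138900 = 22.449.
Solve 3.257×10^6/(1 + 22.449·e^(−0.096t)) = 2.9313×10^6: 1 + 22.449·e^(−0.096t) = 1.1111, so e^(−0.096t) = 0.0049496.
−0.096·t = ln(0.0049496) = -5.3084, so t = 5.3084/0.096 = 55.296.

55.30 days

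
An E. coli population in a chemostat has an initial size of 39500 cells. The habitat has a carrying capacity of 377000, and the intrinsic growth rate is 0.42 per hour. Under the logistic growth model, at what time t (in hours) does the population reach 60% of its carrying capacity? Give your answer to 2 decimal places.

A = (K − N₀)/N₀ = (377000 − 39500)/39500 = 8.5443.
Solve 377000/(1 + 8.5443·e^(−0.42t)) = 226200: 1 + 8.5443·e^(−0.42t) = 1.6667, so e^(−0.42t) = 0.0780247.
−0.42·t = ln(0.0780247) = -2.5507, so t = 2.5507/0.42 = 6.0732.

6.07 hours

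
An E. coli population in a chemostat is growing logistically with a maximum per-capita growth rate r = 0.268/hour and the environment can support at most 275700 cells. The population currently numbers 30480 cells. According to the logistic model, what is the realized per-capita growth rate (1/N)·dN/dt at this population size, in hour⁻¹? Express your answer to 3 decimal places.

0.238 per hour

(1/N)·dN/dt = r(1 − N/K) = 0.268 × (1 − 30480/275700).
= 0.268 × 0.88945 = 0.23837.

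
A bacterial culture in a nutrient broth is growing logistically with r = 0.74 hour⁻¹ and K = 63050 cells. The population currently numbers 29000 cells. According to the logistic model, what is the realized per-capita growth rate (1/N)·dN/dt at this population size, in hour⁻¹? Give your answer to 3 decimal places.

(1/N)·dN/dt = r(1 − N/K) = 0.74 × (1 − 29000/63050).
= 0.74 × 0.54005 = 0.39964.

0.400 per hour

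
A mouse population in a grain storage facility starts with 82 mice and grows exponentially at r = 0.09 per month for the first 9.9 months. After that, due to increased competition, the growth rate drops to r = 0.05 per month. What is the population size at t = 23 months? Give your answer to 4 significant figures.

384.8 mice

Phase 1: N(9.9) = 82·e^(0.09×9.9) = 82·e^0.891 = 199.88.
Phase 2 runs for 23 − 9.9 = 13.1 months at r = 0.05.
N(23) = 199.88·e^(0.05×13.1) = 199.88·e^0.655 = 384.798.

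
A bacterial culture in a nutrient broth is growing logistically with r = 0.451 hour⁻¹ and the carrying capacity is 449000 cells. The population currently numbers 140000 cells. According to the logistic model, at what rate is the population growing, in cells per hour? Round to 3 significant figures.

43500 cells per hour

dN/dt = rN(1 − N/K) = 0.451 × 140000 × (1 − 140000/449000).
1 − 140000/449000 = 0.6882; dN/dt = 0.451 × 140000 × 0.6882 = 43453.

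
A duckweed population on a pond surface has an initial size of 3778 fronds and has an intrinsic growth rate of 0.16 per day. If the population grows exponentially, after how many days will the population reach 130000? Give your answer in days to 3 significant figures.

22.1 days

Set N₀·e^(rt) = 130000: e^(0.16·t) = 130000/3778 = 34.41.
0.16·t = ln(34.41) = 3.5383, so t = 3.5383/0.16 = 22.115.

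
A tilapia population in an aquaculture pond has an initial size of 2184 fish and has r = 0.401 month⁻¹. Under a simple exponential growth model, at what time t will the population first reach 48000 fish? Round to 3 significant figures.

Set N₀·e^(rt) = 48000: e^(0.401·t) = 48000/2184 = 21.978.
0.401·t = ln(21.978) = 3.09, so t = 3.09/0.401 = 7.7058.

7.71 months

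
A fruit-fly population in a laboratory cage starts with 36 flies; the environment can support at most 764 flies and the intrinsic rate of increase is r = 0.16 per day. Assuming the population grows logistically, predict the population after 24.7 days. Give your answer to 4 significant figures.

A = (K − N₀)/N₀ = (764 − 36)/36 = 20.222.
N(t) = K/(1 + A·e^(−rt)) = 764/(1 + 20.222×e^(−0.16×24.7)).
e^(−3.952) = 0.019216; denominator = 1 + 20.222×0.019216 = 1.3886.
N = 764/1.3886 = 550.196.

550.2 flies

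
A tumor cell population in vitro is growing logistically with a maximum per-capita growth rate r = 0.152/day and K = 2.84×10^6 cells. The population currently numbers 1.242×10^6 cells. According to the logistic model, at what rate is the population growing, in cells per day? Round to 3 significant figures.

106000 cells per day

dN/dt = rN(1 − N/K) = 0.152 × 1.242×10^6 × (1 − 1.242×10^6/2.84×10^6).
1 − 1.242×10^6/2.84×10^6 = 0.56268; dN/dt = 0.152 × 1.242×10^6 × 0.56268 = 1.06224×10^5.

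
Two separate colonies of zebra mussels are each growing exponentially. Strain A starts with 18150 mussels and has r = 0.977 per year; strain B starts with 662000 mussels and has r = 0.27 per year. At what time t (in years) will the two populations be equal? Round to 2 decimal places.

Set 18150·e^(0.977t) = 662000·e^(0.27t).
e^((0.977 − 0.27)t) = 662000/18150 → e^(0.707·t) = 36.474.
0.707·t = ln(36.474) = 3.5966, so t = 3.5966/0.707 = 5.0871.

5.09 years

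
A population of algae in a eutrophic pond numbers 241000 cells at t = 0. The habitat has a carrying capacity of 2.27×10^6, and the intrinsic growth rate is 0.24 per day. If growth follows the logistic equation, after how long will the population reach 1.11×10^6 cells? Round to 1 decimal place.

8.7 days

A = (K − N₀)/N₀ = (2.27×10^6 − 241000)/241000 = 8.4191.
Solve 2.27×10^6/(1 + 8.4191·e^(−0.24t)) = 1.11×10^6: 1 + 8.4191·e^(−0.24t) = 2.045, so e^(−0.24t) = 0.124128.
−0.24·t = ln(0.124128) = -2.0864, so t = 2.0864/0.24 = 8.6935.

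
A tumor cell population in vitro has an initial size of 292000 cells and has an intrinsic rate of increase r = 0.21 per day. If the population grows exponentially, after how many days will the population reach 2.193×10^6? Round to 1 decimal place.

9.6 days

Set N₀·e^(rt) = 2.193×10^6: e^(0.21·t) = 2.193×10^6/292000 = 7.5103.
0.21·t = ln(7.5103) = 2.0163, so t = 2.0163/0.21 = 9.6013.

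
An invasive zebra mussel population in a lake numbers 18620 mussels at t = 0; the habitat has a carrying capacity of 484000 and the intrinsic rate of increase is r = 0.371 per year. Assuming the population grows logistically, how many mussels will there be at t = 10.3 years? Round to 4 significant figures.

312800 mussels

A = (K − N₀)/N₀ = (484000 − 18620)/18620 = 24.994.
N(t) = K/(1 + A·e^(−rt)) = 484000/(1 + 24.994×e^(−0.371×10.3)).
e^(−3.821) = 0.021899; denominator = 1 + 24.994×0.021899 = 1.5473.
N = 484000/1.5473 = 312795.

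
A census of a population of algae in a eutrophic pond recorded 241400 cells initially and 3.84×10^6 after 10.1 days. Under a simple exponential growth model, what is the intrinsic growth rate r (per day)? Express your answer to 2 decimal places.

From N(t) = N₀·e^(rt): e^(r·10.1) = 3.84×10^6/241400 = 15.907.
r·10.1 = ln(15.907) = 2.7668, so r = 2.7668/10.1 = 0.27394.

0.27 per day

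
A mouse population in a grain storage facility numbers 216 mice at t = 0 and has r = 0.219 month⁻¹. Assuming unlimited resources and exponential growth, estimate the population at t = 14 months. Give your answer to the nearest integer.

4634 mice

N(t) = N₀·e^(rt) = 216 × e^(0.219×14) = 216 × e^3.066.
e^3.066 ≈ 21.456, so N ≈ 216 × 21.456 = 4634.48.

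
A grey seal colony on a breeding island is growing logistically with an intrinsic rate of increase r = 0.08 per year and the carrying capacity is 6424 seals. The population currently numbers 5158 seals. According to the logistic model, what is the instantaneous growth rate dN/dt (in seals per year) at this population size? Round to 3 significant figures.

81.3 seals per year

dN/dt = rN(1 − N/K) = 0.08 × 5158 × (1 − 5158/6424).
1 − 5158/6424 = 0.19707; dN/dt = 0.08 × 5158 × 0.19707 = 81.32.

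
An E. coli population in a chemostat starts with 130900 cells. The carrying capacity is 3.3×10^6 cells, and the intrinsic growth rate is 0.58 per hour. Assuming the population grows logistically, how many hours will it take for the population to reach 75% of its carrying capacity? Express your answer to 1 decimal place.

7.4 hours

A = (K − N₀)/N₀ = (3.3×10^6 − 130900)/130900 = 24.21.
Solve 3.3×10^6/(1 + 24.21·e^(−0.58t)) = 2.475×10^6: 1 + 24.21·e^(−0.58t) = 1.3333, so e^(−0.58t) = 0.0137684.
−0.58·t = ln(0.0137684) = -4.2854, so t = 4.2854/0.58 = 7.3886.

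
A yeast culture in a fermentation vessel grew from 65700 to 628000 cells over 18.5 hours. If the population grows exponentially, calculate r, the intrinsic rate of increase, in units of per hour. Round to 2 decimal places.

0.12 per hour

From N(t) = N₀·e^(rt): e^(r·18.5) = 628000/65700 = 9.5586.
r·18.5 = ln(9.5586) = 2.2574, so r = 2.2574/18.5 = 0.12202.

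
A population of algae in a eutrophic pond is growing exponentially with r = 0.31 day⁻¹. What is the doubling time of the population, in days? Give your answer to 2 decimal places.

2.24 days

Doubling time t_d = ln(2)/r = 0.6931/0.31 = 2.236.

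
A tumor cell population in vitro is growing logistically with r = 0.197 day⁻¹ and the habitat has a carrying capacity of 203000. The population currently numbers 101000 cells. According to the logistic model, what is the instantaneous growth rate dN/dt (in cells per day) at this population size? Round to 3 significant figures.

dN/dt = rN(1 − N/K) = 0.197 × 101000 × (1 − 101000/203000).
1 − 101000/203000 = 0.50246; dN/dt = 0.197 × 101000 × 0.50246 = 9997.5.

10000 cells per day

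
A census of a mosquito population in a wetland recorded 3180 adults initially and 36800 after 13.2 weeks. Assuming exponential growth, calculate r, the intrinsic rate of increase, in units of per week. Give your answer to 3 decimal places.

0.186 per week

From N(t) = N₀·e^(rt): e^(r·13.2) = 36800/3180 = 11.572.
r·13.2 = ln(11.572) = 2.4486, so r = 2.4486/13.2 = 0.1855.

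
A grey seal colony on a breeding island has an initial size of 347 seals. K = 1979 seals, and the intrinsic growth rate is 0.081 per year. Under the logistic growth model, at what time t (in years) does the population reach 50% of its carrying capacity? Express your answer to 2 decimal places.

A = (K − N₀)/N₀ = (1979 − 347)/347 = 4.7032.
Solve 1979/(1 + 4.7032·e^(−0.081t)) = 989.5: 1 + 4.7032·e^(−0.081t) = 2, so e^(−0.081t) = 0.212623.
−0.081·t = ln(0.212623) = -1.5482, so t = 1.5482/0.081 = 19.114.

19.11 years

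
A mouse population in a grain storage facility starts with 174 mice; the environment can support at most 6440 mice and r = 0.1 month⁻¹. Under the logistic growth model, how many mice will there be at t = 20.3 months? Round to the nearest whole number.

1124 mice

A = (K − N₀)/N₀ = (6440 − 174)/174 = 36.011.
N(t) = K/(1 + A·e^(−rt)) = 6440/(1 + 36.011×e^(−0.1×20.3)).
e^(−2.03) = 0.13134; denominator = 1 + 36.011×0.13134 = 5.7296.
N = 6440/5.7296 = 1123.99.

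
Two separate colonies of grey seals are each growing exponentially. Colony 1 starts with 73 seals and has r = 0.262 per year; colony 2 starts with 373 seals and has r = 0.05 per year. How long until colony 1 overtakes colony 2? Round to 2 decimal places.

7.69 years

Set 73·e^(0.262t) = 373·e^(0.05t).
e^((0.262 − 0.05)t) = 373/73 → e^(0.212·t) = 5.1096.
0.212·t = ln(5.1096) = 1.6311, so t = 1.6311/0.212 = 7.694.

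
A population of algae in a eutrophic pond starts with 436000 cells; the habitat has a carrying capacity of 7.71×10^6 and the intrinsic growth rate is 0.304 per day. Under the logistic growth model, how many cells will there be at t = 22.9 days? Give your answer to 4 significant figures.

A = (K − N₀)/N₀ = (7.71×10^6 − 436000)/436000 = 16.683.
N(t) = K/(1 + A·e^(−rt)) = 7.71×10^6/(1 + 16.683×e^(−0.304×22.9)).
e^(−6.962) = 0.00094758; denominator = 1 + 16.683×0.00094758 = 1.0158.
N = 7.71×10^6/1.0158 = 7.59001×10^6.

7590000 cells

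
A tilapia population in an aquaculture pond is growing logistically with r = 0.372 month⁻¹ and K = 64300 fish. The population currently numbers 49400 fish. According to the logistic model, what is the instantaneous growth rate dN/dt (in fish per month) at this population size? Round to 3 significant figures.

4260 fish per month

dN/dt = rN(1 − N/K) = 0.372 × 49400 × (1 − 49400/64300).
1 − 49400/64300 = 0.23173; dN/dt = 0.372 × 49400 × 0.23173 = 4258.4.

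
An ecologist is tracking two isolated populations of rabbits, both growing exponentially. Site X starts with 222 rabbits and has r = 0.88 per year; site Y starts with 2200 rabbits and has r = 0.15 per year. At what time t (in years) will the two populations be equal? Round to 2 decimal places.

3.14 years

Set 222·e^(0.88t) = 2200·e^(0.15t).
e^((0.88 − 0.15)t) = 2200/222 → e^(0.73·t) = 9.9099.
0.73·t = ln(9.9099) = 2.2935, so t = 2.2935/0.73 = 3.1418.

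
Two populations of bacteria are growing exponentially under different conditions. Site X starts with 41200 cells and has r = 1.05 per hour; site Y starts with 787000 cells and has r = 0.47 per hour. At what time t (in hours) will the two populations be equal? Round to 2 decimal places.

5.09 hours

Set 41200·e^(1.05t) = 787000·e^(0.47t).
e^((1.05 − 0.47)t) = 787000/41200 → e^(0.58·t) = 19.102.
0.58·t = ln(19.102) = 2.9498, so t = 2.9498/0.58 = 5.0858.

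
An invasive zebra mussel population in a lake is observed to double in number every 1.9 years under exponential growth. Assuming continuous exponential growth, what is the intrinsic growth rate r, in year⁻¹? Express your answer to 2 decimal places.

r = ln(2)/t_d = 0.6931/1.9 = 0.36481.

0.36 per year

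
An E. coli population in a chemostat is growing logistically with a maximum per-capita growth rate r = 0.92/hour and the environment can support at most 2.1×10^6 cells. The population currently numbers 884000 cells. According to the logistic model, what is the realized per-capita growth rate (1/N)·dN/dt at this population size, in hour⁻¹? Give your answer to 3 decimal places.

(1/N)·dN/dt = r(1 − N/K) = 0.92 × (1 − 884000/2.1×10^6).
= 0.92 × 0.57905 = 0.53272.

0.533 per hour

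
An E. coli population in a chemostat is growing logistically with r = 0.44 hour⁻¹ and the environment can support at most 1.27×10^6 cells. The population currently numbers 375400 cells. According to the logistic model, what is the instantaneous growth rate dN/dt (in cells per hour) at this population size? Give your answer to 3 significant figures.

dN/dt = rN(1 − N/K) = 0.44 × 375400 × (1 − 375400/1.27×10^6).
1 − 375400/1.27×10^6 = 0.70441; dN/dt = 0.44 × 375400 × 0.70441 = 1.16352×10^5.

116000 cells per hour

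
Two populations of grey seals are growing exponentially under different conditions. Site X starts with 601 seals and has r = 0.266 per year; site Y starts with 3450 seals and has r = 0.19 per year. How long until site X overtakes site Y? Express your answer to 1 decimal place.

23.0 years

Set 601·e^(0.266t) = 3450·e^(0.19t).
e^((0.266 − 0.19)t) = 3450/601 → e^(0.076·t) = 5.7404.
0.076·t = ln(5.7404) = 1.7475, so t = 1.7475/0.076 = 22.994.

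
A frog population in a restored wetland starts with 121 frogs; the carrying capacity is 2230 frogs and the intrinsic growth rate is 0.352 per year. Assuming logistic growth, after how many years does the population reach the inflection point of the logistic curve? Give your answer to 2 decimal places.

8.12 years

Logistic growth is fastest at N = K/2 = 1115.
A = (K − N₀)/N₀ = 17.43. Set K/(1 + A·e^(−rt)) = K/2 → A·e^(−rt) = 1.
e^(−0.352t) = 1/17.43 = 0.0573732, so t = ln(17.43)/0.352 = 2.8582/0.352 = 8.1198.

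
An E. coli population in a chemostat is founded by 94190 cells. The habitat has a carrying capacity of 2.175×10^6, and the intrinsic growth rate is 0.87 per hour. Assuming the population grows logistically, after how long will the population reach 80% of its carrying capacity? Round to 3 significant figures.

A = (K − N₀)/N₀ = (2.175×10^6 − 94190)/94190 = 22.092.
Solve 2.175×10^6/(1 + 22.092·e^(−0.87t)) = 1.74×10^6: 1 + 22.092·e^(−0.87t) = 1.25, so e^(−0.87t) = 0.0113165.
−0.87·t = ln(0.0113165) = -4.4815, so t = 4.4815/0.87 = 5.1511.

5.15 hours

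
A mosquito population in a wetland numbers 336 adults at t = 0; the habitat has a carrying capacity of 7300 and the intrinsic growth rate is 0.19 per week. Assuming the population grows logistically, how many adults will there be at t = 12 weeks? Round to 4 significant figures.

A = (K − N₀)/N₀ = (7300 − 336)/336 = 20.726.
N(t) = K/(1 + A·e^(−rt)) = 7300/(1 + 20.726×e^(−0.19×12)).
e^(−2.28) = 0.10228; denominator = 1 + 20.726×0.10228 = 3.12.
N = 7300/3.12 = 2339.77.

2340 adults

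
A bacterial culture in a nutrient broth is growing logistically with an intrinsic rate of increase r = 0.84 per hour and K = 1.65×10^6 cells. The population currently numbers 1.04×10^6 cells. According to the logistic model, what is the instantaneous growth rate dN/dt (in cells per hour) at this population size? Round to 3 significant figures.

dN/dt = rN(1 − N/K) = 0.84 × 1.04×10^6 × (1 − 1.04×10^6/1.65×10^6).
1 − 1.04×10^6/1.65×10^6 = 0.3697; dN/dt = 0.84 × 1.04×10^6 × 0.3697 = 3.22967×10^5.

323000 cells per hour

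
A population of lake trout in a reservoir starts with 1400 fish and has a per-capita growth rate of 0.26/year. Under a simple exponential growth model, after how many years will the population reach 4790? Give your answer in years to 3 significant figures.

4.73 years

Set N₀·e^(rt) = 4790: e^(0.26·t) = 4790/1400 = 3.4214.
0.26·t = ln(3.4214) = 1.2301, so t = 1.2301/0.26 = 4.731.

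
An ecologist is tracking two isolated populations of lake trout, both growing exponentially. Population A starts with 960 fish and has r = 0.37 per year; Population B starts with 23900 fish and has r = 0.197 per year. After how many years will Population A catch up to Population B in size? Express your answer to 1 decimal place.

Set 960·e^(0.37t) = 23900·e^(0.197t).
e^((0.37 − 0.197)t) = 23900/960 → e^(0.173·t) = 24.896.
0.173·t = ln(24.896) = 3.2147, so t = 3.2147/0.173 = 18.582.

18.6 years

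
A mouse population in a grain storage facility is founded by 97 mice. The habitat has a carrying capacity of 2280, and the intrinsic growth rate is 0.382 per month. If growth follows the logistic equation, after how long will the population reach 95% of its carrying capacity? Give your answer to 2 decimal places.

A = (K − N₀)/N₀ = (2280 − 97)/97 = 22.505.
Solve 2280/(1 + 22.505·e^(−0.382t)) = 2166: 1 + 22.505·e^(−0.382t) = 1.0526, so e^(−0.382t) = 0.00233865.
−0.382·t = ln(0.00233865) = -6.0582, so t = 6.0582/0.382 = 15.859.

15.86 months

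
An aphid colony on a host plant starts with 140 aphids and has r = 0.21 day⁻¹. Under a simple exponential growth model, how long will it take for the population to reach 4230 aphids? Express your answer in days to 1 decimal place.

16.2 days

Set N₀·e^(rt) = 4230: e^(0.21·t) = 4230/140 = 30.214.
0.21·t = ln(30.214) = 3.4083, so t = 3.4083/0.21 = 16.23.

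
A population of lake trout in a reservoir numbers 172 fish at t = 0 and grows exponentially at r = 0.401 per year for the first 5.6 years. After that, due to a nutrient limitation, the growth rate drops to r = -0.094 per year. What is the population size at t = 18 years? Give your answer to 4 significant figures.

506.5 fish

Phase 1: N(5.6) = 172·e^(0.401×5.6) = 172·e^2.246 = 1624.73.
Phase 2 runs for 18 − 5.6 = 12.4 years at r = -0.094.
N(18) = 1624.73·e^(-0.094×12.4) = 1624.73·e^-1.166 = 506.485.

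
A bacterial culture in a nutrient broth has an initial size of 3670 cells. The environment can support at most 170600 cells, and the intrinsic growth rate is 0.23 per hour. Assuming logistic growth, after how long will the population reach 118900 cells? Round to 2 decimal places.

A = (K − N₀)/N₀ = (170600 − 3670)/3670 = 45.485.
Solve 170600/(1 + 45.485·e^(−0.23t)) = 118900: 1 + 45.485·e^(−0.23t) = 1.4348, so e^(−0.23t) = 0.00955961.
−0.23·t = ln(0.00955961) = -4.6502, so t = 4.6502/0.23 = 20.218.

20.22 hours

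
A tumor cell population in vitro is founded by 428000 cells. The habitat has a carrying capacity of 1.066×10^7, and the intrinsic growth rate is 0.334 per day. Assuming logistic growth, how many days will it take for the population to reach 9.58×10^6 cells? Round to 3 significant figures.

A = (K − N₀)/N₀ = (1.066×10^7 − 428000)/428000 = 23.907.
Solve 1.066×10^7/(1 + 23.907·e^(−0.334t)) = 9.58×10^6: 1 + 23.907·e^(−0.334t) = 1.1127, so e^(−0.334t) = 0.00471565.
−0.334·t = ln(0.00471565) = -5.3569, so t = 5.3569/0.334 = 16.039.

16.0 days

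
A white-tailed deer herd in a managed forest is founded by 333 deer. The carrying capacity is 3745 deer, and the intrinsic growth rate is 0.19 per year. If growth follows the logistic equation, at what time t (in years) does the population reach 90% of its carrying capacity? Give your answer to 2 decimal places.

23.81 years

A = (K − N₀)/N₀ = (3745 − 333)/333 = 10.246.
Solve 3745/(1 + 10.246·e^(−0.19t)) = 3370.5: 1 + 10.246·e^(−0.19t) = 1.1111, so e^(−0.19t) = 0.0108441.
−0.19·t = ln(0.0108441) = -4.5241, so t = 4.5241/0.19 = 23.811.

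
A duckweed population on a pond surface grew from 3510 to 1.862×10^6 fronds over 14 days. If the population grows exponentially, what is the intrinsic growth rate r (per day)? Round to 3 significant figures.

0.448 per day

From N(t) = N₀·e^(rt): e^(r·14) = 1.862×10^6/3510 = 530.48.
r·14 = ln(530.48) = 6.2738, so r = 6.2738/14 = 0.44813.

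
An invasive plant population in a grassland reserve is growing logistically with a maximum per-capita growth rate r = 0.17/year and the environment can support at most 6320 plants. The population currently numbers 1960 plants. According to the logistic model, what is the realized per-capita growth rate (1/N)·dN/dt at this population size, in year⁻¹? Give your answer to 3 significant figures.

(1/N)·dN/dt = r(1 − N/K) = 0.17 × (1 − 1960/6320).
= 0.17 × 0.68987 = 0.11728.

0.117 per year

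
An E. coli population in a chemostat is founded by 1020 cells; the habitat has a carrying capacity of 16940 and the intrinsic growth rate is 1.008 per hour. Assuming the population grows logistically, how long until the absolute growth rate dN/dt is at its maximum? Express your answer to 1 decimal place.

2.7 hours

Logistic growth is fastest at N = K/2 = 8470.
A = (K − N₀)/N₀ = 15.608. Set K/(1 + A·e^(−rt)) = K/2 → A·e^(−rt) = 1.
e^(−1.008t) = 1/15.608 = 0.0640704, so t = ln(15.608)/1.008 = 2.7478/1.008 = 2.726.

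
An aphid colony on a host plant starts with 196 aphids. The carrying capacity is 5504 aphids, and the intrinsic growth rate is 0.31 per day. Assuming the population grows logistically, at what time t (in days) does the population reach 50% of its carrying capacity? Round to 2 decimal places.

A = (K − N₀)/N₀ = (5504 − 196)/196 = 27.082.
Solve 5504/(1 + 27.082·e^(−0.31t)) = 2752: 1 + 27.082·e^(−0.31t) = 2, so e^(−0.31t) = 0.0369254.
−0.31·t = ln(0.0369254) = -3.2989, so t = 3.2989/0.31 = 10.641.

10.64 days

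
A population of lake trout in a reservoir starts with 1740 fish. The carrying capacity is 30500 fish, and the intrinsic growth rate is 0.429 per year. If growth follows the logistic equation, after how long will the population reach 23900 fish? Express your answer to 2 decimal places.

9.54 years

A = (K − N₀)/N₀ = (30500 − 1740)/1740 = 16.529.
Solve 30500/(1 + 16.529·e^(−0.429t)) = 23900: 1 + 16.529·e^(−0.429t) = 1.2762, so e^(−0.429t) = 0.0167073.
−0.429·t = ln(0.0167073) = -4.0919, so t = 4.0919/0.429 = 9.5382.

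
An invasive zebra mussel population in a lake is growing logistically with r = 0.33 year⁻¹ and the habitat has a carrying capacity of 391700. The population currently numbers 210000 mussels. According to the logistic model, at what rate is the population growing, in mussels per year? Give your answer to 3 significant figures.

dN/dt = rN(1 − N/K) = 0.33 × 210000 × (1 − 210000/391700).
1 − 210000/391700 = 0.46388; dN/dt = 0.33 × 210000 × 0.46388 = 32147.

32100 mussels per year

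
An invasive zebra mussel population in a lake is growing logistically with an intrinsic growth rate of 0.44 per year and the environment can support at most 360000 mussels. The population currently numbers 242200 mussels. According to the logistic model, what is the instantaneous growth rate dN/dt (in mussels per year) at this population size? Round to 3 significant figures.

dN/dt = rN(1 − N/K) = 0.44 × 242200 × (1 − 242200/360000).
1 − 242200/360000 = 0.32722; dN/dt = 0.44 × 242200 × 0.32722 = 34871.

34900 mussels per year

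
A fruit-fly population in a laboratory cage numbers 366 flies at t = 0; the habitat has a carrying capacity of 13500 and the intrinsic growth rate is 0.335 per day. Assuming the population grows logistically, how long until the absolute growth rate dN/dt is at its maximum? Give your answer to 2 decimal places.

10.69 days

Logistic growth is fastest at N = K/2 = 6750.
A = (K − N₀)/N₀ = 35.885. Set K/(1 + A·e^(−rt)) = K/2 → A·e^(−rt) = 1.
e^(−0.335t) = 1/35.885 = 0.0278666, so t = ln(35.885)/0.335 = 3.5803/0.335 = 10.688.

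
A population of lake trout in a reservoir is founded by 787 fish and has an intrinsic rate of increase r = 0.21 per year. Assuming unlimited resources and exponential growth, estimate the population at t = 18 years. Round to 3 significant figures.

34500 fish

N(t) = N₀·e^(rt) = 787 × e^(0.21×18) = 787 × e^3.78.
e^3.78 ≈ 43.816, so N ≈ 787 × 43.816 = 34483.2.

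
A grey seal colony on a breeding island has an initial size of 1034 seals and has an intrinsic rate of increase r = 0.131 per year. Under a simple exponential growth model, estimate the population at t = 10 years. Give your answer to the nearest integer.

N(t) = N₀·e^(rt) = 1034 × e^(0.131×10) = 1034 × e^1.31.
e^1.31 ≈ 3.7062, so N ≈ 1034 × 3.7062 = 3832.18.

3832 seals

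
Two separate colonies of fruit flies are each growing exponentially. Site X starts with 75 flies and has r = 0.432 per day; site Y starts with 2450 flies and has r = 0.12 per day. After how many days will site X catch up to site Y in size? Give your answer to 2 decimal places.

Set 75·e^(0.432t) = 2450·e^(0.12t).
e^((0.432 − 0.12)t) = 2450/75 → e^(0.312·t) = 32.667.
0.312·t = ln(32.667) = 3.4864, so t = 3.4864/0.312 = 11.174.

11.17 days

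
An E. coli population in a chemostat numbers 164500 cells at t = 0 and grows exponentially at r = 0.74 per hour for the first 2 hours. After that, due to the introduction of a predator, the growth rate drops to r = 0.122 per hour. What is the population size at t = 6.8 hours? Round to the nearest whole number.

1297910 cells

Phase 1: N(2) = 164500·e^(0.74×2) = 164500·e^1.48 = 722640.
Phase 2 runs for 6.8 − 2 = 4.8 hours at r = 0.122.
N(6.8) = 722640·e^(0.122×4.8) = 722640·e^0.5856 = 1.29791×10^6.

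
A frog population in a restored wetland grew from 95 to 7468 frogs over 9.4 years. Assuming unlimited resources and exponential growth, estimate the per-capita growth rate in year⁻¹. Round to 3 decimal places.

0.464 per year

From N(t) = N₀·e^(rt): e^(r·9.4) = 7468/95 = 78.611.
r·9.4 = ln(78.611) = 4.3645, so r = 4.3645/9.4 = 0.46431.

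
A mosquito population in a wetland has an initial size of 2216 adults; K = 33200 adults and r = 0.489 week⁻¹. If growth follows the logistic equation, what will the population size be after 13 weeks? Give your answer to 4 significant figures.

A = (K − N₀)/N₀ = (33200 − 2216)/2216 = 13.982.
N(t) = K/(1 + A·e^(−rt)) = 33200/(1 + 13.982×e^(−0.489×13)).
e^(−6.357) = 0.0017346; denominator = 1 + 13.982×0.0017346 = 1.0243.
N = 33200/1.0243 = 32413.9.

32410 adults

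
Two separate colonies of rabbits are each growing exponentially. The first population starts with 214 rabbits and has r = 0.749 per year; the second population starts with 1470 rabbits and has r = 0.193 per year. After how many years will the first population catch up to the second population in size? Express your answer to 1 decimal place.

Set 214·e^(0.749t) = 1470·e^(0.193t).
e^((0.749 − 0.193)t) = 1470/214 → e^(0.556·t) = 6.8692.
0.556·t = ln(6.8692) = 1.927, so t = 1.927/0.556 = 3.4659.

3.5 years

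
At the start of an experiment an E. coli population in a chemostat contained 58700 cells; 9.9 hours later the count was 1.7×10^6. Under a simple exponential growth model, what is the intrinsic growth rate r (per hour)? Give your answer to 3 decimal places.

From N(t) = N₀·e^(rt): e^(r·9.9) = 1.7×10^6/58700 = 28.961.
r·9.9 = ln(28.961) = 3.3659, so r = 3.3659/9.9 = 0.33999.

0.340 per hour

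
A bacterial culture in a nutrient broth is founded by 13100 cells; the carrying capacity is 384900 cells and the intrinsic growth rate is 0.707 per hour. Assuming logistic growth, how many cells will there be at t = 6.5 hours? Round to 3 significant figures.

A = (K − N₀)/N₀ = (384900 − 13100)/13100 = 28.382.
N(t) = K/(1 + A·e^(−rt)) = 384900/(1 + 28.382×e^(−0.707×6.5)).
e^(−4.595) = 0.010097; denominator = 1 + 28.382×0.010097 = 1.2866.
N = 384900/1.2866 = 299166.

299000 cells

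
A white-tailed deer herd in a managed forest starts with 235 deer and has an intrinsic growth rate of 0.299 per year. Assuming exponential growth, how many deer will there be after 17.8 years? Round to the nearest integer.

N(t) = N₀·e^(rt) = 235 × e^(0.299×17.8) = 235 × e^5.322.
e^5.322 ≈ 204.83, so N ≈ 235 × 204.83 = 48136.

48136 deer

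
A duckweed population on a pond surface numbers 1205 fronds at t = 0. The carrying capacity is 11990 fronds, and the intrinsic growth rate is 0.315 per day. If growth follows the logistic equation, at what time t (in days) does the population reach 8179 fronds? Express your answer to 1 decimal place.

A = (K − N₀)/N₀ = (11990 − 1205)/1205 = 8.9502.
Solve 11990/(1 + 8.9502·e^(−0.315t)) = 8179: 1 + 8.9502·e^(−0.315t) = 1.4659, so e^(−0.315t) = 0.0520602.
−0.315·t = ln(0.0520602) = -2.9554, so t = 2.9554/0.315 = 9.3821.

9.4 days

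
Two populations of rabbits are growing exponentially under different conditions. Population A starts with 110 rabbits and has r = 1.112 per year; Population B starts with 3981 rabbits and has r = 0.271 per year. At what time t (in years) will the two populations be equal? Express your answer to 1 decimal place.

4.3 years

Set 110·e^(1.112t) = 3981·e^(0.271t).
e^((1.112 − 0.271)t) = 3981/110 → e^(0.841·t) = 36.191.
0.841·t = ln(36.191) = 3.5888, so t = 3.5888/0.841 = 4.2673.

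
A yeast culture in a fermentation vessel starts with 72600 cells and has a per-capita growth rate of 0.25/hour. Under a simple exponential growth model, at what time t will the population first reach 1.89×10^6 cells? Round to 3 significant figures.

13.0 hours

Set N₀·e^(rt) = 1.89×10^6: e^(0.25·t) = 1.89×10^6/72600 = 26.033.
0.25·t = ln(26.033) = 3.2594, so t = 3.2594/0.25 = 13.037.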